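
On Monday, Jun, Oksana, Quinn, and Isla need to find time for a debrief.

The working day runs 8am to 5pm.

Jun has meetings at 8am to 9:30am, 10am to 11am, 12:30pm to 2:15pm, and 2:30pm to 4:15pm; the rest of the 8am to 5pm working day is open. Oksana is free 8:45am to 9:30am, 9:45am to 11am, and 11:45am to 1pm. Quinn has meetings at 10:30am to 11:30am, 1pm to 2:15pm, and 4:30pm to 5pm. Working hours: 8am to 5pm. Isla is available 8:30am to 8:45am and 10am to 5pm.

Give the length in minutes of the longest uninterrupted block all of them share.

Jun free within 08:00–17:00: 09:30–10:00, 11:00–12:30, 14:15–14:30, 16:15–17:00.
Quinn free within 08:00–17:00: 08:00–10:30, 11:30–13:00, 14:15–16:30.
Jun ∩ Oksana: 09:45–10:00, 11:45–12:30.
Jun ∩ Oksana ∩ Quinn: 09:45–10:00, 11:45–12:30.
Jun ∩ Oksana ∩ Quinn ∩ Isla: 11:45–12:30.
Single common window of 45 minutes.

45 minutes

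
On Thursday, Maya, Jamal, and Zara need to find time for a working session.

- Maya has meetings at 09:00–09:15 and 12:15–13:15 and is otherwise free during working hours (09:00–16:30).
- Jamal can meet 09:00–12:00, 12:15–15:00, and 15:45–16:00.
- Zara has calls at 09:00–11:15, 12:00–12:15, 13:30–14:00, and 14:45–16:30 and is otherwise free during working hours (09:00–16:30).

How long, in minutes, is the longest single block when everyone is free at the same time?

45 minutes

Maya free within 09:00–16:30: 09:15–12:15, 13:15–16:30.
Zara free within 09:00–16:30: 11:15–12:00, 12:15–13:30, 14:00–14:45.
Maya ∩ Jamal: 09:15–12:00, 13:15–15:00, 15:45–16:00.
Maya ∩ Jamal ∩ Zara: 11:15–12:00, 13:15–13:30, 14:00–14:45.
Common window lengths: 45, 15, 45 min; longest is 45.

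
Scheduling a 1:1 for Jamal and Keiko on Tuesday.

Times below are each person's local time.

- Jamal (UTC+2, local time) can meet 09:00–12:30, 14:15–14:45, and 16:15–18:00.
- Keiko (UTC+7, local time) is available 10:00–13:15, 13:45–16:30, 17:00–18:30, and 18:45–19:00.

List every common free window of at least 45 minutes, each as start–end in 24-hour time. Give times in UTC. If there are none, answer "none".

07:00–09:30

Jamal → UTC: 07:00–10:30, 12:15–12:45, 14:15–16:00.
Keiko → UTC: 03:00–06:15, 06:45–09:30, 10:00–11:30, 11:45–12:00.
Jamal ∩ Keiko: 07:00–09:30, 10:00–10:30.
Windows ≥ 45 min: 07:00–09:30.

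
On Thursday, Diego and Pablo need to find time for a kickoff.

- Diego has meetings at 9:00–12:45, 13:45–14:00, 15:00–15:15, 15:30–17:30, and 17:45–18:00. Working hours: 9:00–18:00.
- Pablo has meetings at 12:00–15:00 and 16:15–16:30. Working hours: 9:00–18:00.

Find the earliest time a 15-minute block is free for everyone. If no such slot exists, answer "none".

15:15

Diego free within 09:00–18:00: 12:45–13:45, 14:00–15:00, 15:15–15:30, 17:30–17:45.
Pablo free within 09:00–18:00: 09:00–12:00, 15:00–16:15, 16:30–18:00.
Diego ∩ Pablo: 15:15–15:30, 17:30–17:45.
Windows ≥ 15 min: 15:15–15:30, 17:30–17:45.
Earliest such window starts at 15:15.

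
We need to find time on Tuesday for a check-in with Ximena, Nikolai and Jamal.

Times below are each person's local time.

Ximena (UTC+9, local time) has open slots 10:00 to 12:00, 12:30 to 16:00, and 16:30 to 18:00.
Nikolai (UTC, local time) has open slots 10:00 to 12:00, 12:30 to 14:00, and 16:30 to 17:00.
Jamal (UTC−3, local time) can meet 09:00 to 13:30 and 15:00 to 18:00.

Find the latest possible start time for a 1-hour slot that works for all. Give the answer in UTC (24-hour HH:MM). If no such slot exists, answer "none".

none

Ximena → UTC: 01:00–03:00, 03:30–07:00, 07:30–09:00.
Nikolai → UTC: 10:00–12:00, 12:30–14:00, 16:30–17:00.
Jamal → UTC: 12:00–16:30, 18:00–21:00.
Ximena ∩ Nikolai: (none).
Ximena ∩ Nikolai ∩ Jamal: (none).
Windows ≥ 60 min: (none).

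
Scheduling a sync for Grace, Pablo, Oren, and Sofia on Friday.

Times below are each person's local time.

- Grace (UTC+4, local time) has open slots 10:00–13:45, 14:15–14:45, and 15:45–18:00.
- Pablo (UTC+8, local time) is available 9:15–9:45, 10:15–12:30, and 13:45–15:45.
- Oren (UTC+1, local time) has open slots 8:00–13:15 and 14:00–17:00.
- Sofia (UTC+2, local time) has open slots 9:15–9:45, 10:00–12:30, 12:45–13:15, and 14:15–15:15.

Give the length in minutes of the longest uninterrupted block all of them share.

30 minutes

Grace → UTC: 06:00–09:45, 10:15–10:45, 11:45–14:00.
Pablo → UTC: 01:15–01:45, 02:15–04:30, 05:45–07:45.
Oren → UTC: 07:00–12:15, 13:00–16:00.
Sofia → UTC: 07:15–07:45, 08:00–10:30, 10:45–11:15, 12:15–13:15.
Grace ∩ Pablo: 06:00–07:45.
Grace ∩ Pablo ∩ Oren: 07:00–07:45.
Grace ∩ Pablo ∩ Oren ∩ Sofia: 07:15–07:45.
Single common window of 30 minutes.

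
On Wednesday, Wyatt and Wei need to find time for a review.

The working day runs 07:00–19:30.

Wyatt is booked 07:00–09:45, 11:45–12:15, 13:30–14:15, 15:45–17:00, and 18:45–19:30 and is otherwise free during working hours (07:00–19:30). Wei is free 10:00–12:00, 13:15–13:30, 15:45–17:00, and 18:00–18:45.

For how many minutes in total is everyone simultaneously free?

Wyatt free within 07:00–19:30: 09:45–11:45, 12:15–13:30, 14:15–15:45, 17:00–18:45.
Wyatt ∩ Wei: 10:00–11:45, 13:15–13:30, 18:00–18:45.
Total common minutes: 105 + 15 + 45 = 165.

165 minutes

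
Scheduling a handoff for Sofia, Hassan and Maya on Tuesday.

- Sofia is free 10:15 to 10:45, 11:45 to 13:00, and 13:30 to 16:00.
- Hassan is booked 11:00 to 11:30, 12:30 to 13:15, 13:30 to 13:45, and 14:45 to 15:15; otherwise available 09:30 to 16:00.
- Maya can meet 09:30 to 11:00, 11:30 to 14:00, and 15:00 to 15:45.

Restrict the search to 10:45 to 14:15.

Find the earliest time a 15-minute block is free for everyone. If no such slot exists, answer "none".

Hassan free within 09:30–16:00: 09:30–11:00, 11:30–12:30, 13:15–13:30, 13:45–14:45, 15:15–16:00.
Sofia ∩ Hassan: 10:15–10:45, 11:45–12:30, 13:45–14:45, 15:15–16:00.
Sofia ∩ Hassan ∩ Maya: 10:15–10:45, 11:45–12:30, 13:45–14:00, 15:15–15:45.
Restricted to 10:45–14:15: 11:45–12:30, 13:45–14:00.
Windows ≥ 15 min: 11:45–12:30, 13:45–14:00.
Earliest such window starts at 11:45.

11:45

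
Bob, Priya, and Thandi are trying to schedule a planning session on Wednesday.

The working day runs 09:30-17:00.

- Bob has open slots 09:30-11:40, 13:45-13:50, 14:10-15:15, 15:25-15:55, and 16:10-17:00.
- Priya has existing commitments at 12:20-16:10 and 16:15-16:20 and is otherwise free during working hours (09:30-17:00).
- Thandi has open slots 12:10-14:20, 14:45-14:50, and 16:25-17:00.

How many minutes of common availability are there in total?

35 minutes

Priya free within 09:30–17:00: 09:30–12:20, 16:10–16:15, 16:20–17:00.
Bob ∩ Priya: 09:30–11:40, 16:10–16:15, 16:20–17:00.
Bob ∩ Priya ∩ Thandi: 16:25–17:00.
Total common minutes: 35.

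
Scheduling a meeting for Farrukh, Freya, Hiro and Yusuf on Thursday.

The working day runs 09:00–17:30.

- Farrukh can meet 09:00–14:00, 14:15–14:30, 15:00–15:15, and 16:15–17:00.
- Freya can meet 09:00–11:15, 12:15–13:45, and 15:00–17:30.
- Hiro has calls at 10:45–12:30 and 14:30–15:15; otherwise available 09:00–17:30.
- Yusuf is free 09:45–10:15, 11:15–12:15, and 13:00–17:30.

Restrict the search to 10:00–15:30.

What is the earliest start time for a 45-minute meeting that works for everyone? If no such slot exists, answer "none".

13:00

Hiro free within 09:00–17:30: 09:00–10:45, 12:30–14:30, 15:15–17:30.
Farrukh ∩ Freya: 09:00–11:15, 12:15–13:45, 15:00–15:15, 16:15–17:00.
Farrukh ∩ Freya ∩ Hiro: 09:00–10:45, 12:30–13:45, 16:15–17:00.
Farrukh ∩ Freya ∩ Hiro ∩ Yusuf: 09:45–10:15, 13:00–13:45, 16:15–17:00.
Restricted to 10:00–15:30: 10:00–10:15, 13:00–13:45.
Windows ≥ 45 min: 13:00–13:45.
Earliest such window starts at 13:00.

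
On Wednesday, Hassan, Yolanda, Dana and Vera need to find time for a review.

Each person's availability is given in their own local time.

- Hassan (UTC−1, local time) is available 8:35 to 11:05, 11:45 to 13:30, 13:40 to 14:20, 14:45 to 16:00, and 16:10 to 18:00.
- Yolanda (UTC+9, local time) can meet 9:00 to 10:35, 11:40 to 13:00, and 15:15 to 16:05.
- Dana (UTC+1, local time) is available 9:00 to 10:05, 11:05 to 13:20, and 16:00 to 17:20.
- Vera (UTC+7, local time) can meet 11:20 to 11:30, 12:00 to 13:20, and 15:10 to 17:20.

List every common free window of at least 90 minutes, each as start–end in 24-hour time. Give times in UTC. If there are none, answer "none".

Hassan → UTC: 09:35–12:05, 12:45–14:30, 14:40–15:20, 15:45–17:00, 17:10–19:00.
Yolanda → UTC: 00:00–01:35, 02:40–04:00, 06:15–07:05.
Dana → UTC: 08:00–09:05, 10:05–12:20, 15:00–16:20.
Vera → UTC: 04:20–04:30, 05:00–06:20, 08:10–10:20.
Hassan ∩ Yolanda: (none).
Hassan ∩ Yolanda ∩ Dana: (none).
Hassan ∩ Yolanda ∩ Dana ∩ Vera: (none).
Windows ≥ 90 min: (none).

none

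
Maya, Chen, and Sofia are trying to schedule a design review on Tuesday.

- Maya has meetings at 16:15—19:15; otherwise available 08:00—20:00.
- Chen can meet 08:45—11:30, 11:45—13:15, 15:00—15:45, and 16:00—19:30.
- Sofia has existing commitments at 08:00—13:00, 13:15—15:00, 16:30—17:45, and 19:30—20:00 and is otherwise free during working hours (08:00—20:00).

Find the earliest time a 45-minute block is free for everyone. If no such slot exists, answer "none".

15:00

Maya free within 08:00–20:00: 08:00–16:15, 19:15–20:00.
Sofia free within 08:00–20:00: 13:00–13:15, 15:00–16:30, 17:45–19:30.
Maya ∩ Chen: 08:45–11:30, 11:45–13:15, 15:00–15:45, 16:00–16:15, 19:15–19:30.
Maya ∩ Chen ∩ Sofia: 13:00–13:15, 15:00–15:45, 16:00–16:15, 19:15–19:30.
Windows ≥ 45 min: 15:00–15:45.
Earliest such window starts at 15:00.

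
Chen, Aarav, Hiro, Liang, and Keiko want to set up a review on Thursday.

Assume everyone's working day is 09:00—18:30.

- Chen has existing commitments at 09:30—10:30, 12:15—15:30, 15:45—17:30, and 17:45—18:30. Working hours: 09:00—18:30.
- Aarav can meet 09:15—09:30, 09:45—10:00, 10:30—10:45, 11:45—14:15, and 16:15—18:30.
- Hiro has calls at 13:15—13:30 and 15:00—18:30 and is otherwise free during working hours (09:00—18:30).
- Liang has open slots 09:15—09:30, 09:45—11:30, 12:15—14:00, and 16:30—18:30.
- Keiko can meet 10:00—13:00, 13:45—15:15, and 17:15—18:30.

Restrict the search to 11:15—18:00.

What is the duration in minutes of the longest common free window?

0 minutes

Chen free within 09:00–18:30: 09:00–09:30, 10:30–12:15, 15:30–15:45, 17:30–17:45.
Hiro free within 09:00–18:30: 09:00–13:15, 13:30–15:00.
Chen ∩ Aarav: 09:15–09:30, 10:30–10:45, 11:45–12:15, 17:30–17:45.
Chen ∩ Aarav ∩ Hiro: 09:15–09:30, 10:30–10:45, 11:45–12:15.
Chen ∩ Aarav ∩ Hiro ∩ Liang: 09:15–09:30, 10:30–10:45.
Chen ∩ Aarav ∩ Hiro ∩ Liang ∩ Keiko: 10:30–10:45.
Restricted to 11:15–18:00: (none).
No common window.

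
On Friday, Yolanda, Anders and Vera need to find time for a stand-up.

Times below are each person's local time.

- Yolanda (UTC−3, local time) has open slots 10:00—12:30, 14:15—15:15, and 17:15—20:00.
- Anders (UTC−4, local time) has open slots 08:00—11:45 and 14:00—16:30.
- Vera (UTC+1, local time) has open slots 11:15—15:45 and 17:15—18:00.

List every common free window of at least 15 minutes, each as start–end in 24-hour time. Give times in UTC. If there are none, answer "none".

13:00–14:45

Yolanda → UTC: 13:00–15:30, 17:15–18:15, 20:15–23:00.
Anders → UTC: 12:00–15:45, 18:00–20:30.
Vera → UTC: 10:15–14:45, 16:15–17:00.
Yolanda ∩ Anders: 13:00–15:30, 18:00–18:15, 20:15–20:30.
Yolanda ∩ Anders ∩ Vera: 13:00–14:45.
Windows ≥ 15 min: 13:00–14:45.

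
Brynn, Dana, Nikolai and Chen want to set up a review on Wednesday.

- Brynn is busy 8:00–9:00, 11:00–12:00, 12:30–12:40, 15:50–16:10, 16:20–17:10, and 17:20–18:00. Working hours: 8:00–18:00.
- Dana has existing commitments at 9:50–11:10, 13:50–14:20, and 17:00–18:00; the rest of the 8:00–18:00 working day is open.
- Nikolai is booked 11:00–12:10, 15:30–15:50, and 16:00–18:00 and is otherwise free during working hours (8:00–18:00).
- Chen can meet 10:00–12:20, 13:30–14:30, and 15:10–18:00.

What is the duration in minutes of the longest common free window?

20 minutes

Brynn free within 08:00–18:00: 09:00–11:00, 12:00–12:30, 12:40–15:50, 16:10–16:20, 17:10–17:20.
Dana free within 08:00–18:00: 08:00–09:50, 11:10–13:50, 14:20–17:00.
Nikolai free within 08:00–18:00: 08:00–11:00, 12:10–15:30, 15:50–16:00.
Brynn ∩ Dana: 09:00–09:50, 12:00–12:30, 12:40–13:50, 14:20–15:50, 16:10–16:20.
Brynn ∩ Dana ∩ Nikolai: 09:00–09:50, 12:10–12:30, 12:40–13:50, 14:20–15:30.
Brynn ∩ Dana ∩ Nikolai ∩ Chen: 12:10–12:20, 13:30–13:50, 14:20–14:30, 15:10–15:30.
Common window lengths: 10, 20, 10, 20 min; longest is 20.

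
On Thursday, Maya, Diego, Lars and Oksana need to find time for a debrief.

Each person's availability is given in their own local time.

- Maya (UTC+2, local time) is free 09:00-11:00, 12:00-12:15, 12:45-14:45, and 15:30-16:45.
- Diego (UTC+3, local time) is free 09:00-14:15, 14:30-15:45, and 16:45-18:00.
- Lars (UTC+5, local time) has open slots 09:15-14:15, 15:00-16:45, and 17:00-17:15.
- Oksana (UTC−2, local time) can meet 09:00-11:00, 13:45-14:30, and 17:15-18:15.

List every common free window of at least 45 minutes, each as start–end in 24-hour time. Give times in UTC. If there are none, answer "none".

Maya → UTC: 07:00–09:00, 10:00–10:15, 10:45–12:45, 13:30–14:45.
Diego → UTC: 06:00–11:15, 11:30–12:45, 13:45–15:00.
Lars → UTC: 04:15–09:15, 10:00–11:45, 12:00–12:15.
Oksana → UTC: 11:00–13:00, 15:45–16:30, 19:15–20:15.
Maya ∩ Diego: 07:00–09:00, 10:00–10:15, 10:45–11:15, 11:30–12:45, 13:45–14:45.
Maya ∩ Diego ∩ Lars: 07:00–09:00, 10:00–10:15, 10:45–11:15, 11:30–11:45, 12:00–12:15.
Maya ∩ Diego ∩ Lars ∩ Oksana: 11:00–11:15, 11:30–11:45, 12:00–12:15.
Windows ≥ 45 min: (none).

none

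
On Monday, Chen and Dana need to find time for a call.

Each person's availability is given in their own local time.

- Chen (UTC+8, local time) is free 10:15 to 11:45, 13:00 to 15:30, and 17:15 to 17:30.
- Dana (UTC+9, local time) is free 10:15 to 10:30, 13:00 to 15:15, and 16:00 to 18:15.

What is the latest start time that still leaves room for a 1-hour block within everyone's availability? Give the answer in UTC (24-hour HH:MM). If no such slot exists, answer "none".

Chen → UTC: 02:15–03:45, 05:00–07:30, 09:15–09:30.
Dana → UTC: 01:15–01:30, 04:00–06:15, 07:00–09:15.
Chen ∩ Dana: 05:00–06:15, 07:00–07:30.
Windows ≥ 60 min: 05:00–06:15.
Latest start in the last window 05:00–06:15 is 06:15 − 60 min = 05:15.

05:15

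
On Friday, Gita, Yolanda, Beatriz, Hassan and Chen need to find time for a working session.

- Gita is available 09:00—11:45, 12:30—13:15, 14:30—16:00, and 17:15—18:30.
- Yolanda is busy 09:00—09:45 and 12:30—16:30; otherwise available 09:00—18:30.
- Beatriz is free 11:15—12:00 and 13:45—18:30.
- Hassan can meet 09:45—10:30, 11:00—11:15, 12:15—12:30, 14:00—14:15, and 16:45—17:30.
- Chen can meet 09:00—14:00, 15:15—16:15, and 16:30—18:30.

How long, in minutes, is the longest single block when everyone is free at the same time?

Yolanda free within 09:00–18:30: 09:45–12:30, 16:30–18:30.
Gita ∩ Yolanda: 09:45–11:45, 17:15–18:30.
Gita ∩ Yolanda ∩ Beatriz: 11:15–11:45, 17:15–18:30.
Gita ∩ Yolanda ∩ Beatriz ∩ Hassan: 17:15–17:30.
Gita ∩ Yolanda ∩ Beatriz ∩ Hassan ∩ Chen: 17:15–17:30.
Single common window of 15 minutes.

15 minutes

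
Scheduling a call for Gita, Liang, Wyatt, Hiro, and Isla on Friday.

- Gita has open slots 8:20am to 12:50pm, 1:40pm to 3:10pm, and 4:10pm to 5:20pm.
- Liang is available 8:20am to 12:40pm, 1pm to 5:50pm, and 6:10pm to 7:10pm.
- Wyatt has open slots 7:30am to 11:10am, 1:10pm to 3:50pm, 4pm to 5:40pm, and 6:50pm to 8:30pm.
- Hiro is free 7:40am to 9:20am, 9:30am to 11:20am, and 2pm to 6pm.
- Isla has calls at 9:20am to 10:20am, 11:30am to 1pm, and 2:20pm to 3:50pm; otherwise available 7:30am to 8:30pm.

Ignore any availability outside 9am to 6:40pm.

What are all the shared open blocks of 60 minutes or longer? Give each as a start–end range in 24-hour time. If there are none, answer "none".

Isla free within 07:30–20:30: 07:30–09:20, 10:20–11:30, 13:00–14:20, 15:50–20:30.
Gita ∩ Liang: 08:20–12:40, 13:40–15:10, 16:10–17:20.
Gita ∩ Liang ∩ Wyatt: 08:20–11:10, 13:40–15:10, 16:10–17:20.
Gita ∩ Liang ∩ Wyatt ∩ Hiro: 08:20–09:20, 09:30–11:10, 14:00–15:10, 16:10–17:20.
Gita ∩ Liang ∩ Wyatt ∩ Hiro ∩ Isla: 08:20–09:20, 10:20–11:10, 14:00–14:20, 16:10–17:20.
Restricted to 09:00–18:40: 09:00–09:20, 10:20–11:10, 14:00–14:20, 16:10–17:20.
Windows ≥ 60 min: 16:10–17:20.

16:10–17:20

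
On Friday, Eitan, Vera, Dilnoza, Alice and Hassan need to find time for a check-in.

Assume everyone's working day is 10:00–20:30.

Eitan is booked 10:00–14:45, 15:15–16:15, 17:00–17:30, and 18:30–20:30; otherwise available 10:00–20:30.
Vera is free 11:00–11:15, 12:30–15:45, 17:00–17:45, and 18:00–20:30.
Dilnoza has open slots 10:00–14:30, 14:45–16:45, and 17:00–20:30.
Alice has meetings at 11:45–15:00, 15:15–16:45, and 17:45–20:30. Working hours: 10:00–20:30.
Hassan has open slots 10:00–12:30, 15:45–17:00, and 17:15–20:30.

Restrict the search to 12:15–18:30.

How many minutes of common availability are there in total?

15 minutes

Eitan free within 10:00–20:30: 14:45–15:15, 16:15–17:00, 17:30–18:30.
Alice free within 10:00–20:30: 10:00–11:45, 15:00–15:15, 16:45–17:45.
Eitan ∩ Vera: 14:45–15:15, 17:30–17:45, 18:00–18:30.
Eitan ∩ Vera ∩ Dilnoza: 14:45–15:15, 17:30–17:45, 18:00–18:30.
Eitan ∩ Vera ∩ Dilnoza ∩ Alice: 15:00–15:15, 17:30–17:45.
Eitan ∩ Vera ∩ Dilnoza ∩ Alice ∩ Hassan: 17:30–17:45.
Restricted to 12:15–18:30: 17:30–17:45.
Total common minutes: 15.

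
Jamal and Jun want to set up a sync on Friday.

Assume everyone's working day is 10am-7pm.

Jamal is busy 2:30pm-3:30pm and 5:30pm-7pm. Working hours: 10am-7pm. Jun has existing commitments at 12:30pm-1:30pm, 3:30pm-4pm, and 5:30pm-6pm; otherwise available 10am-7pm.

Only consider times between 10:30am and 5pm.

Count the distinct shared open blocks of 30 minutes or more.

Jamal free within 10:00–19:00: 10:00–14:30, 15:30–17:30.
Jun free within 10:00–19:00: 10:00–12:30, 13:30–15:30, 16:00–17:30, 18:00–19:00.
Jamal ∩ Jun: 10:00–12:30, 13:30–14:30, 16:00–17:30.
Restricted to 10:30–17:00: 10:30–12:30, 13:30–14:30, 16:00–17:00.
Windows ≥ 30 min: 10:30–12:30, 13:30–14:30, 16:00–17:00.
That's 3 windows.

3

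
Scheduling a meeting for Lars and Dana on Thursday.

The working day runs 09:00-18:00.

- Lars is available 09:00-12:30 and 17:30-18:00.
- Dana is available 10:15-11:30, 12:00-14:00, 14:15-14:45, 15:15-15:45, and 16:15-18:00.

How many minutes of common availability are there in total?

135 minutes

Lars ∩ Dana: 10:15–11:30, 12:00–12:30, 17:30–18:00.
Total common minutes: 75 + 30 + 30 = 135.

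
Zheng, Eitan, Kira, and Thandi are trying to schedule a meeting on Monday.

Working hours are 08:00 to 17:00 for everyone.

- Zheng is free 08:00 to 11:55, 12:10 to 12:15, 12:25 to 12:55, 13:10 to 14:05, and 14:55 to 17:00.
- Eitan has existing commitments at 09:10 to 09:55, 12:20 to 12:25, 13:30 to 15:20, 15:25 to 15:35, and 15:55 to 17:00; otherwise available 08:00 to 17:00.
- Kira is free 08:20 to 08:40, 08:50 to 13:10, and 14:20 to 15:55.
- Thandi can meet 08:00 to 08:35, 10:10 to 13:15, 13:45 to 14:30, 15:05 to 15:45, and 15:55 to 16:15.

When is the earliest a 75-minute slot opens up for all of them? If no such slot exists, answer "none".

Eitan free within 08:00–17:00: 08:00–09:10, 09:55–12:20, 12:25–13:30, 15:20–15:25, 15:35–15:55.
Zheng ∩ Eitan: 08:00–09:10, 09:55–11:55, 12:10–12:15, 12:25–12:55, 13:10–13:30, 15:20–15:25, 15:35–15:55.
Zheng ∩ Eitan ∩ Kira: 08:20–08:40, 08:50–09:10, 09:55–11:55, 12:10–12:15, 12:25–12:55, 15:20–15:25, 15:35–15:55.
Zheng ∩ Eitan ∩ Kira ∩ Thandi: 08:20–08:35, 10:10–11:55, 12:10–12:15, 12:25–12:55, 15:20–15:25, 15:35–15:45.
Windows ≥ 75 min: 10:10–11:55.
Earliest such window starts at 10:10.

10:10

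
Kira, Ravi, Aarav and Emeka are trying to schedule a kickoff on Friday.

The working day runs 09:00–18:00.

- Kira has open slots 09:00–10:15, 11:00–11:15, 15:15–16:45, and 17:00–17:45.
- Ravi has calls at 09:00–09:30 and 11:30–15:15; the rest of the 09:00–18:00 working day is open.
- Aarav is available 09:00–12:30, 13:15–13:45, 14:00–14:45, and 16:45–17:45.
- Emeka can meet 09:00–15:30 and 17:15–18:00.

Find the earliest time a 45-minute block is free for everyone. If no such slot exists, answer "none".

Ravi free within 09:00–18:00: 09:30–11:30, 15:15–18:00.
Kira ∩ Ravi: 09:30–10:15, 11:00–11:15, 15:15–16:45, 17:00–17:45.
Kira ∩ Ravi ∩ Aarav: 09:30–10:15, 11:00–11:15, 17:00–17:45.
Kira ∩ Ravi ∩ Aarav ∩ Emeka: 09:30–10:15, 11:00–11:15, 17:15–17:45.
Windows ≥ 45 min: 09:30–10:15.
Earliest such window starts at 09:30.

09:30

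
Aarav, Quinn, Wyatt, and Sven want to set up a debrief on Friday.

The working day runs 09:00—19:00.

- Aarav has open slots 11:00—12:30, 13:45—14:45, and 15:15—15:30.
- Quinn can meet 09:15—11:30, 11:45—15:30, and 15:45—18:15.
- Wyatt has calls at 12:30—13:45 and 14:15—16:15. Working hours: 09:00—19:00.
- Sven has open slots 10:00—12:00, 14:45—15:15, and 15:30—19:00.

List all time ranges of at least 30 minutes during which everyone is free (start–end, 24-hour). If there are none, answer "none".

Wyatt free within 09:00–19:00: 09:00–12:30, 13:45–14:15, 16:15–19:00.
Aarav ∩ Quinn: 11:00–11:30, 11:45–12:30, 13:45–14:45, 15:15–15:30.
Aarav ∩ Quinn ∩ Wyatt: 11:00–11:30, 11:45–12:30, 13:45–14:15.
Aarav ∩ Quinn ∩ Wyatt ∩ Sven: 11:00–11:30, 11:45–12:00.
Windows ≥ 30 min: 11:00–11:30.

11:00–11:30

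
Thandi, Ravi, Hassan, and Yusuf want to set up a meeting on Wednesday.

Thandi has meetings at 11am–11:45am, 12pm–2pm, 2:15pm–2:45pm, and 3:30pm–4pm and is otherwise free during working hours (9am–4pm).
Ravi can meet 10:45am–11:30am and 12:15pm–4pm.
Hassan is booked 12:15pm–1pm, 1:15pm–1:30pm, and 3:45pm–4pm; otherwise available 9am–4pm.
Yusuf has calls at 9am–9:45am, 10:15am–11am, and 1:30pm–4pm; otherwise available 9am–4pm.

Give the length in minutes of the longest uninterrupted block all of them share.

Thandi free within 09:00–16:00: 09:00–11:00, 11:45–12:00, 14:00–14:15, 14:45–15:30.
Hassan free within 09:00–16:00: 09:00–12:15, 13:00–13:15, 13:30–15:45.
Yusuf free within 09:00–16:00: 09:45–10:15, 11:00–13:30.
Thandi ∩ Ravi: 10:45–11:00, 14:00–14:15, 14:45–15:30.
Thandi ∩ Ravi ∩ Hassan: 10:45–11:00, 14:00–14:15, 14:45–15:30.
Thandi ∩ Ravi ∩ Hassan ∩ Yusuf: (none).
No common window.

0 minutes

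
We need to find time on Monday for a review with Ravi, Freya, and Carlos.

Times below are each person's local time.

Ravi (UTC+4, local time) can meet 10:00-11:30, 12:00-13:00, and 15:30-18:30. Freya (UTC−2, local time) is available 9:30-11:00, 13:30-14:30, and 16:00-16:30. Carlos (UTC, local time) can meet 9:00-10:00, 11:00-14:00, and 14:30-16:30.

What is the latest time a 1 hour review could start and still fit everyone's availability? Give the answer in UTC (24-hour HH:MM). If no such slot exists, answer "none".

Ravi → UTC: 06:00–07:30, 08:00–09:00, 11:30–14:30.
Freya → UTC: 11:30–13:00, 15:30–16:30, 18:00–18:30.
Carlos → UTC: 09:00–10:00, 11:00–14:00, 14:30–16:30.
Ravi ∩ Freya: 11:30–13:00.
Ravi ∩ Freya ∩ Carlos: 11:30–13:00.
Windows ≥ 60 min: 11:30–13:00.
Latest start in the last window 11:30–13:00 is 13:00 − 60 min = 12:00.

12:00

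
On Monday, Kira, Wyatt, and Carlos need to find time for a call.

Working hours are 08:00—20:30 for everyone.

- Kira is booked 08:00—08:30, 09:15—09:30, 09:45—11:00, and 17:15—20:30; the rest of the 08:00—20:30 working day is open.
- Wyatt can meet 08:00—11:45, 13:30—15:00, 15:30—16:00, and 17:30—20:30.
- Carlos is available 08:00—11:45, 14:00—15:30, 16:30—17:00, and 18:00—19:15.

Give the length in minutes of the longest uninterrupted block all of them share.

60 minutes

Kira free within 08:00–20:30: 08:30–09:15, 09:30–09:45, 11:00–17:15.
Kira ∩ Wyatt: 08:30–09:15, 09:30–09:45, 11:00–11:45, 13:30–15:00, 15:30–16:00.
Kira ∩ Wyatt ∩ Carlos: 08:30–09:15, 09:30–09:45, 11:00–11:45, 14:00–15:00.
Common window lengths: 45, 15, 45, 60 min; longest is 60.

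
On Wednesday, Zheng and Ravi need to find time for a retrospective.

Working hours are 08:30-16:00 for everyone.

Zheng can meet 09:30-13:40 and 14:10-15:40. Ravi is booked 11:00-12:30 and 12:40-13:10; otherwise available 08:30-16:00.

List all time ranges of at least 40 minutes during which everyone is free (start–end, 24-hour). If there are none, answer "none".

Ravi free within 08:30–16:00: 08:30–11:00, 12:30–12:40, 13:10–16:00.
Zheng ∩ Ravi: 09:30–11:00, 12:30–12:40, 13:10–13:40, 14:10–15:40.
Windows ≥ 40 min: 09:30–11:00, 14:10–15:40.

09:30–11:00, 14:10–15:40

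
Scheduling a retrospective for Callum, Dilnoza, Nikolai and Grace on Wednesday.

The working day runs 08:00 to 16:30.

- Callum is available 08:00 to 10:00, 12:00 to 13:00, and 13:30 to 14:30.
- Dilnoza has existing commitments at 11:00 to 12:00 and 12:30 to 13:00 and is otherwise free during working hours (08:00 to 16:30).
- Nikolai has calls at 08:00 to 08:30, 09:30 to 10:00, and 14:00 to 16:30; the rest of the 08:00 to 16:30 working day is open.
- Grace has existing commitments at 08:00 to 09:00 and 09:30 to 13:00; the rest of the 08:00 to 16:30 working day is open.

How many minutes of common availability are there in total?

Dilnoza free within 08:00–16:30: 08:00–11:00, 12:00–12:30, 13:00–16:30.
Nikolai free within 08:00–16:30: 08:30–09:30, 10:00–14:00.
Grace free within 08:00–16:30: 09:00–09:30, 13:00–16:30.
Callum ∩ Dilnoza: 08:00–10:00, 12:00–12:30, 13:30–14:30.
Callum ∩ Dilnoza ∩ Nikolai: 08:30–09:30, 12:00–12:30, 13:30–14:00.
Callum ∩ Dilnoza ∩ Nikolai ∩ Grace: 09:00–09:30, 13:30–14:00.
Total common minutes: 30 + 30 = 60.

60 minutes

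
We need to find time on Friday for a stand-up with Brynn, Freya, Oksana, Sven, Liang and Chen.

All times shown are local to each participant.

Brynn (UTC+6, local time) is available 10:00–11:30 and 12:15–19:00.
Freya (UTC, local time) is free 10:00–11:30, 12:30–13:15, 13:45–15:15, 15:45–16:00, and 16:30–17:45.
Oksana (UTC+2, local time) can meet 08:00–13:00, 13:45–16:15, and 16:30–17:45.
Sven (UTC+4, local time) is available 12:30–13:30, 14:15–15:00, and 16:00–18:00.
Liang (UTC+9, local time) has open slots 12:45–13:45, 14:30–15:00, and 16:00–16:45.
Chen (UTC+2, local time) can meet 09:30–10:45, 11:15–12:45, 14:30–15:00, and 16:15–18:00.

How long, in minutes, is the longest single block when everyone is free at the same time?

0 minutes

Brynn → UTC: 04:00–05:30, 06:15–13:00.
Freya → UTC: 10:00–11:30, 12:30–13:15, 13:45–15:15, 15:45–16:00, 16:30–17:45.
Oksana → UTC: 06:00–11:00, 11:45–14:15, 14:30–15:45.
Sven → UTC: 08:30–09:30, 10:15–11:00, 12:00–14:00.
Liang → UTC: 03:45–04:45, 05:30–06:00, 07:00–07:45.
Chen → UTC: 07:30–08:45, 09:15–10:45, 12:30–13:00, 14:15–16:00.
Brynn ∩ Freya: 10:00–11:30, 12:30–13:00.
Brynn ∩ Freya ∩ Oksana: 10:00–11:00, 12:30–13:00.
Brynn ∩ Freya ∩ Oksana ∩ Sven: 10:15–11:00, 12:30–13:00.
Brynn ∩ Freya ∩ Oksana ∩ Sven ∩ Liang: (none).
Brynn ∩ Freya ∩ Oksana ∩ Sven ∩ Liang ∩ Chen: (none).
No common window.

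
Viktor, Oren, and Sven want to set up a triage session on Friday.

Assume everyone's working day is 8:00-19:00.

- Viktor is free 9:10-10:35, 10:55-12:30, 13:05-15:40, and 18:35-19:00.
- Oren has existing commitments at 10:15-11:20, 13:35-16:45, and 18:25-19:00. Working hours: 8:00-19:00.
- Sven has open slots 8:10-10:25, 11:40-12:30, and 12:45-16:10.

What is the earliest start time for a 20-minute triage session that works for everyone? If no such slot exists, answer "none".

Oren free within 08:00–19:00: 08:00–10:15, 11:20–13:35, 16:45–18:25.
Viktor ∩ Oren: 09:10–10:15, 11:20–12:30, 13:05–13:35.
Viktor ∩ Oren ∩ Sven: 09:10–10:15, 11:40–12:30, 13:05–13:35.
Windows ≥ 20 min: 09:10–10:15, 11:40–12:30, 13:05–13:35.
Earliest such window starts at 09:10.

09:10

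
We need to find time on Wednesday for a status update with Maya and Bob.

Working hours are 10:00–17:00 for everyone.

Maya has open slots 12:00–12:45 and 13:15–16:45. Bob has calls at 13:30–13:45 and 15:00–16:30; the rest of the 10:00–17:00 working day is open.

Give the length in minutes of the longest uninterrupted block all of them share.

75 minutes

Bob free within 10:00–17:00: 10:00–13:30, 13:45–15:00, 16:30–17:00.
Maya ∩ Bob: 12:00–12:45, 13:15–13:30, 13:45–15:00, 16:30–16:45.
Common window lengths: 45, 15, 75, 15 min; longest is 75.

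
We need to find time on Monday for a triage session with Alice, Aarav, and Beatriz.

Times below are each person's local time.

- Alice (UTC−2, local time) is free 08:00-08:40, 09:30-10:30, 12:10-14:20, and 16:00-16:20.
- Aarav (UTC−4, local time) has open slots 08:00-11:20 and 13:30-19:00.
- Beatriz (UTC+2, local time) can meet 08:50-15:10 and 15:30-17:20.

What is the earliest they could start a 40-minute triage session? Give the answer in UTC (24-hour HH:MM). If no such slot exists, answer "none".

Alice → UTC: 10:00–10:40, 11:30–12:30, 14:10–16:20, 18:00–18:20.
Aarav → UTC: 12:00–15:20, 17:30–23:00.
Beatriz → UTC: 06:50–13:10, 13:30–15:20.
Alice ∩ Aarav: 12:00–12:30, 14:10–15:20, 18:00–18:20.
Alice ∩ Aarav ∩ Beatriz: 12:00–12:30, 14:10–15:20.
Windows ≥ 40 min: 14:10–15:20.
Earliest such window starts at 14:10.

14:10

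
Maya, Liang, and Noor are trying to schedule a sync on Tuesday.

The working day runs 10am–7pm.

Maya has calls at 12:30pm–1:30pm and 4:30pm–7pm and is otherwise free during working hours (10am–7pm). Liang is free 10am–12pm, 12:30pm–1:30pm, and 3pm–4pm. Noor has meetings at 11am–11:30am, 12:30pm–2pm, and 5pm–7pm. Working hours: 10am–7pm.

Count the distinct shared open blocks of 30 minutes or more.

3

Maya free within 10:00–19:00: 10:00–12:30, 13:30–16:30.
Noor free within 10:00–19:00: 10:00–11:00, 11:30–12:30, 14:00–17:00.
Maya ∩ Liang: 10:00–12:00, 15:00–16:00.
Maya ∩ Liang ∩ Noor: 10:00–11:00, 11:30–12:00, 15:00–16:00.
Windows ≥ 30 min: 10:00–11:00, 11:30–12:00, 15:00–16:00.
That's 3 windows.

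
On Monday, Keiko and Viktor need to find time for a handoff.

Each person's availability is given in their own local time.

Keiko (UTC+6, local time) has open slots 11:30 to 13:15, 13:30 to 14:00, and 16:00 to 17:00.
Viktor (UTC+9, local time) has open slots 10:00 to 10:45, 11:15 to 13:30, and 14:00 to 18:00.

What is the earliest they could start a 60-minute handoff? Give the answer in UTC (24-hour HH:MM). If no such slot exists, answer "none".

05:30

Keiko → UTC: 05:30–07:15, 07:30–08:00, 10:00–11:00.
Viktor → UTC: 01:00–01:45, 02:15–04:30, 05:00–09:00.
Keiko ∩ Viktor: 05:30–07:15, 07:30–08:00.
Windows ≥ 60 min: 05:30–07:15.
Earliest such window starts at 05:30.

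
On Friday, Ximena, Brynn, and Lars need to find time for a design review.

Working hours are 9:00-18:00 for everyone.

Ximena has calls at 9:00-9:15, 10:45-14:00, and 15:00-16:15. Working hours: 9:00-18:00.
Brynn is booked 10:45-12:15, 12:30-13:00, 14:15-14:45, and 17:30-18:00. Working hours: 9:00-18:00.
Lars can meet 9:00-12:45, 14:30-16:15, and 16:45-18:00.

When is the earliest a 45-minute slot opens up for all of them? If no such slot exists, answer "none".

Ximena free within 09:00–18:00: 09:15–10:45, 14:00–15:00, 16:15–18:00.
Brynn free within 09:00–18:00: 09:00–10:45, 12:15–12:30, 13:00–14:15, 14:45–17:30.
Ximena ∩ Brynn: 09:15–10:45, 14:00–14:15, 14:45–15:00, 16:15–17:30.
Ximena ∩ Brynn ∩ Lars: 09:15–10:45, 14:45–15:00, 16:45–17:30.
Windows ≥ 45 min: 09:15–10:45, 16:45–17:30.
Earliest such window starts at 09:15.

09:15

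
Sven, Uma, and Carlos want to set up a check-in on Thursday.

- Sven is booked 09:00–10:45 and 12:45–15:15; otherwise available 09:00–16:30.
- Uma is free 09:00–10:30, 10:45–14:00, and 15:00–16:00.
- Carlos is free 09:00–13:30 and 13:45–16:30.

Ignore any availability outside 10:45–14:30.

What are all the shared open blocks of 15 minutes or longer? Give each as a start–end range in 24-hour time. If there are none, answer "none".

10:45–12:45

Sven free within 09:00–16:30: 10:45–12:45, 15:15–16:30.
Sven ∩ Uma: 10:45–12:45, 15:15–16:00.
Sven ∩ Uma ∩ Carlos: 10:45–12:45, 15:15–16:00.
Restricted to 10:45–14:30: 10:45–12:45.
Windows ≥ 15 min: 10:45–12:45.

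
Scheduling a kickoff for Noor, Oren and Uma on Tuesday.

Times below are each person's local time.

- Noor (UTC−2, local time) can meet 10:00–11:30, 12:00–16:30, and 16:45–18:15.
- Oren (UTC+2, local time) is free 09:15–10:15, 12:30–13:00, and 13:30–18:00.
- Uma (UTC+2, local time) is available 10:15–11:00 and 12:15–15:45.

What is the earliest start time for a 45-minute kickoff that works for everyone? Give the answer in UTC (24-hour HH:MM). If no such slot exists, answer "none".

12:00

Noor → UTC: 12:00–13:30, 14:00–18:30, 18:45–20:15.
Oren → UTC: 07:15–08:15, 10:30–11:00, 11:30–16:00.
Uma → UTC: 08:15–09:00, 10:15–13:45.
Noor ∩ Oren: 12:00–13:30, 14:00–16:00.
Noor ∩ Oren ∩ Uma: 12:00–13:30.
Windows ≥ 45 min: 12:00–13:30.
Earliest such window starts at 12:00.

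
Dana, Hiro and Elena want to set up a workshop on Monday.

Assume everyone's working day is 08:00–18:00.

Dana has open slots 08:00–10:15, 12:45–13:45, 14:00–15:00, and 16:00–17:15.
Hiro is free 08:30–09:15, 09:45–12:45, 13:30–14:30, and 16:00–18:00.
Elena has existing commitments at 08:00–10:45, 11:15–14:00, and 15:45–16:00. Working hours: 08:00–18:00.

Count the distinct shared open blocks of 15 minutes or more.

2

Elena free within 08:00–18:00: 10:45–11:15, 14:00–15:45, 16:00–18:00.
Dana ∩ Hiro: 08:30–09:15, 09:45–10:15, 13:30–13:45, 14:00–14:30, 16:00–17:15.
Dana ∩ Hiro ∩ Elena: 14:00–14:30, 16:00–17:15.
Windows ≥ 15 min: 14:00–14:30, 16:00–17:15.
That's 2 windows.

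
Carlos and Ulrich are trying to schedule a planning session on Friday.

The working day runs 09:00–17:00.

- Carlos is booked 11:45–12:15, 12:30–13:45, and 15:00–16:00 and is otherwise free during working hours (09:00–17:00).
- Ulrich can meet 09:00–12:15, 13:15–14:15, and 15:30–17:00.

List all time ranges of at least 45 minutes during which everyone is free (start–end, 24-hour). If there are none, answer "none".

09:00–11:45, 16:00–17:00

Carlos free within 09:00–17:00: 09:00–11:45, 12:15–12:30, 13:45–15:00, 16:00–17:00.
Carlos ∩ Ulrich: 09:00–11:45, 13:45–14:15, 16:00–17:00.
Windows ≥ 45 min: 09:00–11:45, 16:00–17:00.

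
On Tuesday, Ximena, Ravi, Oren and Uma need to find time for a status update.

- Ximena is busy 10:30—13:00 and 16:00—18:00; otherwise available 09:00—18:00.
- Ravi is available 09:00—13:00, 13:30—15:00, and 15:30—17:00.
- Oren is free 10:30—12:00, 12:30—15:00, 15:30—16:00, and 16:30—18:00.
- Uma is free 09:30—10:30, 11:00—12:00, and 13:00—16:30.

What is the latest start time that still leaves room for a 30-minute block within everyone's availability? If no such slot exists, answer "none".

15:30

Ximena free within 09:00–18:00: 09:00–10:30, 13:00–16:00.
Ximena ∩ Ravi: 09:00–10:30, 13:30–15:00, 15:30–16:00.
Ximena ∩ Ravi ∩ Oren: 13:30–15:00, 15:30–16:00.
Ximena ∩ Ravi ∩ Oren ∩ Uma: 13:30–15:00, 15:30–16:00.
Windows ≥ 30 min: 13:30–15:00, 15:30–16:00.
Latest start in the last window 15:30–16:00 is 16:00 − 30 min = 15:30.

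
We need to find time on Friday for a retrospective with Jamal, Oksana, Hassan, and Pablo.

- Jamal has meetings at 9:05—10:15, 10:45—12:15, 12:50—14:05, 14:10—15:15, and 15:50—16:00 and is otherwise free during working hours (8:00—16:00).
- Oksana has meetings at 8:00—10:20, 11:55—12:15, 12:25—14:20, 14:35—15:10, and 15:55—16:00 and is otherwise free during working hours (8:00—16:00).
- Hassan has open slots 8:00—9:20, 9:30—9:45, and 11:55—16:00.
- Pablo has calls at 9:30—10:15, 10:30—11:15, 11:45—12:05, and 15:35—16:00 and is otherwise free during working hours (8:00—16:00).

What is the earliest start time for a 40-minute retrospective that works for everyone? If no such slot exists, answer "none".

Jamal free within 08:00–16:00: 08:00–09:05, 10:15–10:45, 12:15–12:50, 14:05–14:10, 15:15–15:50.
Oksana free within 08:00–16:00: 10:20–11:55, 12:15–12:25, 14:20–14:35, 15:10–15:55.
Pablo free within 08:00–16:00: 08:00–09:30, 10:15–10:30, 11:15–11:45, 12:05–15:35.
Jamal ∩ Oksana: 10:20–10:45, 12:15–12:25, 15:15–15:50.
Jamal ∩ Oksana ∩ Hassan: 12:15–12:25, 15:15–15:50.
Jamal ∩ Oksana ∩ Hassan ∩ Pablo: 12:15–12:25, 15:15–15:35.
Windows ≥ 40 min: (none).

none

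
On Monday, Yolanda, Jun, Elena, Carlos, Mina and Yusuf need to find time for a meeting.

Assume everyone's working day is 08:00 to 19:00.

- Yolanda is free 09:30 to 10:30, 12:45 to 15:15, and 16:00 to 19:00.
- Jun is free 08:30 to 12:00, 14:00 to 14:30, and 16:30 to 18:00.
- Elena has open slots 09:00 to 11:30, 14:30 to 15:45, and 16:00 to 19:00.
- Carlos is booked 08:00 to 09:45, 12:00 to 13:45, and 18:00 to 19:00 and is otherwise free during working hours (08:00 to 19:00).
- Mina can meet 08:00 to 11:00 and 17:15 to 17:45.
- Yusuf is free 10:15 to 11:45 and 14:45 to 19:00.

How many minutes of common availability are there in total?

45 minutes

Carlos free within 08:00–19:00: 09:45–12:00, 13:45–18:00.
Yolanda ∩ Jun: 09:30–10:30, 14:00–14:30, 16:30–18:00.
Yolanda ∩ Jun ∩ Elena: 09:30–10:30, 16:30–18:00.
Yolanda ∩ Jun ∩ Elena ∩ Carlos: 09:45–10:30, 16:30–18:00.
Yolanda ∩ Jun ∩ Elena ∩ Carlos ∩ Mina: 09:45–10:30, 17:15–17:45.
Yolanda ∩ Jun ∩ Elena ∩ Carlos ∩ Mina ∩ Yusuf: 10:15–10:30, 17:15–17:45.
Total common minutes: 15 + 30 = 45.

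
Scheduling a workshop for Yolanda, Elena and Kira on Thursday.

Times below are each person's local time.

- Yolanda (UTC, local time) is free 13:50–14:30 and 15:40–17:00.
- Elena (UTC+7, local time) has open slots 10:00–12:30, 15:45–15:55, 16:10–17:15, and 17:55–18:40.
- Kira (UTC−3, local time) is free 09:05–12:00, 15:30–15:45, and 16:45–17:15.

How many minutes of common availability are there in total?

0 minutes

Yolanda → UTC: 13:50–14:30, 15:40–17:00.
Elena → UTC: 03:00–05:30, 08:45–08:55, 09:10–10:15, 10:55–11:40.
Kira → UTC: 12:05–15:00, 18:30–18:45, 19:45–20:15.
Yolanda ∩ Elena: (none).
Yolanda ∩ Elena ∩ Kira: (none).
Total common minutes: 0.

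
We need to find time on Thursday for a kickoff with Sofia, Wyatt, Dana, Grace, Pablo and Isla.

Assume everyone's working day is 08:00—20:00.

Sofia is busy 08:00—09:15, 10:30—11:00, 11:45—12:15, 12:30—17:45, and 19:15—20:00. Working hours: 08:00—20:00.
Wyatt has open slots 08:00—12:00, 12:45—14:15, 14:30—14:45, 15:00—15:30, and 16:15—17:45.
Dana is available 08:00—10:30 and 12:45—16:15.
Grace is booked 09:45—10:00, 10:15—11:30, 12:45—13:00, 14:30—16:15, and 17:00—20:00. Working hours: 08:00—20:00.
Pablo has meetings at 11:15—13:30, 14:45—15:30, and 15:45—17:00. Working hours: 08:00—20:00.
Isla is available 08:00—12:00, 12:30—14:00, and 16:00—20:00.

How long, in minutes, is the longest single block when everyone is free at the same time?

30 minutes

Sofia free within 08:00–20:00: 09:15–10:30, 11:00–11:45, 12:15–12:30, 17:45–19:15.
Grace free within 08:00–20:00: 08:00–09:45, 10:00–10:15, 11:30–12:45, 13:00–14:30, 16:15–17:00.
Pablo free within 08:00–20:00: 08:00–11:15, 13:30–14:45, 15:30–15:45, 17:00–20:00.
Sofia ∩ Wyatt: 09:15–10:30, 11:00–11:45.
Sofia ∩ Wyatt ∩ Dana: 09:15–10:30.
Sofia ∩ Wyatt ∩ Dana ∩ Grace: 09:15–09:45, 10:00–10:15.
Sofia ∩ Wyatt ∩ Dana ∩ Grace ∩ Pablo: 09:15–09:45, 10:00–10:15.
Sofia ∩ Wyatt ∩ Dana ∩ Grace ∩ Pablo ∩ Isla: 09:15–09:45, 10:00–10:15.
Common window lengths: 30, 15 min; longest is 30.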